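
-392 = -392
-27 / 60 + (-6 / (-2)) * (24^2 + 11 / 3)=34771 / 20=1738.55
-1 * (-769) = 769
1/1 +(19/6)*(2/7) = 40/21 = 1.90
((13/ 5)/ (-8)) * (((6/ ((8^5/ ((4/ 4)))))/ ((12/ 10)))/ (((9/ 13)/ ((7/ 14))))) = -169/ 4718592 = -0.00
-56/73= -0.77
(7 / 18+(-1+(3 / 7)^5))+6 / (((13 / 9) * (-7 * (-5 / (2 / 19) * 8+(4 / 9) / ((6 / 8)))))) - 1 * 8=-43284859181 / 5035999059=-8.60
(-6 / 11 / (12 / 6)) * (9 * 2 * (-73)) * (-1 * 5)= -19710 / 11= -1791.82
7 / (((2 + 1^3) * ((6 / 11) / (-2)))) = -77 / 9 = -8.56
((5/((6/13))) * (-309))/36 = -6695/72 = -92.99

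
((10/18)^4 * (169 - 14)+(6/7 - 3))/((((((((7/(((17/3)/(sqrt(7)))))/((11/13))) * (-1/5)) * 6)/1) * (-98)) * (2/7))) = 271014425 * sqrt(7)/7372385748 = 0.10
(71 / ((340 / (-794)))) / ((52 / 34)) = -108.41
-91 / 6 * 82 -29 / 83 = -309760 / 249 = -1244.02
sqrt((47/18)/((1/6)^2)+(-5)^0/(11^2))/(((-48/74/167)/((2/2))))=-30895 * sqrt(455)/264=-2496.26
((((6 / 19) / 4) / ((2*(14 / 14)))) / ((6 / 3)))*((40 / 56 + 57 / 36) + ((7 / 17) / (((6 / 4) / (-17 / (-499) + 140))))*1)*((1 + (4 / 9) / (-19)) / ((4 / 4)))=4847843501 / 6173723808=0.79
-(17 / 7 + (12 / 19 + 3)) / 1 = -806 / 133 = -6.06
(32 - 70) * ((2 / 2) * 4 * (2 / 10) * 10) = -304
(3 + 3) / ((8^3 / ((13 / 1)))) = 39 / 256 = 0.15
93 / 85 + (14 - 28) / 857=78511 / 72845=1.08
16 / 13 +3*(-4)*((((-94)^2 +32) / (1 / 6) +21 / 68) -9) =-141084295 / 221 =-638390.48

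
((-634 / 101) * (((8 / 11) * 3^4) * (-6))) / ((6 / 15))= 6162480 / 1111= 5546.79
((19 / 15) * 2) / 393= 38 / 5895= 0.01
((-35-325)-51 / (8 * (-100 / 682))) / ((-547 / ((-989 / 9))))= -41738767 / 656400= -63.59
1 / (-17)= -1 / 17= -0.06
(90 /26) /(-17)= -45 /221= -0.20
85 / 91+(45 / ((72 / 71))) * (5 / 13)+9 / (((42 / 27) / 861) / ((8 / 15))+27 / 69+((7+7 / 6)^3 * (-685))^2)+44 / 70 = 415319453223017539749907 / 22293112083620211575560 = 18.63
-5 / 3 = -1.67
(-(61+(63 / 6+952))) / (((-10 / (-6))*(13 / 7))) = -42987 / 130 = -330.67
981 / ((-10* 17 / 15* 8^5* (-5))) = 2943 / 5570560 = 0.00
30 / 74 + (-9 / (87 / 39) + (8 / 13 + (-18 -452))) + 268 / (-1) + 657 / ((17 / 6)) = -120731842 / 237133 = -509.13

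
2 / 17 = 0.12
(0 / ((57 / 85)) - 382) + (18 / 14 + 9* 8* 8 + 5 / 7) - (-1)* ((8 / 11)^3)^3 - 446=-249.94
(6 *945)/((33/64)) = 120960/11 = 10996.36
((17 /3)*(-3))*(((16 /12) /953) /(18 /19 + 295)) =-1292 /16076157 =-0.00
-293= -293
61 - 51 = 10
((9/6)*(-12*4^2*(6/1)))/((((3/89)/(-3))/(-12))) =-1845504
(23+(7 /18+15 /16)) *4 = 3503 /36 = 97.31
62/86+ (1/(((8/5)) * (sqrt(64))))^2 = 128051/176128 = 0.73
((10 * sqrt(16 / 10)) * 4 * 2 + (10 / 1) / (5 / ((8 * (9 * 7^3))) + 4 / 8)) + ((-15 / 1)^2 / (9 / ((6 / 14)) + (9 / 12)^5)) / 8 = 173527440 / 8140627 + 32 * sqrt(10) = 122.51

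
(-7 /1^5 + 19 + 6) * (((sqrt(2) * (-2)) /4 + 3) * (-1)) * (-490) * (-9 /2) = -119070 + 19845 * sqrt(2) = -91004.93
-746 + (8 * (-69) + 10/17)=-22056/17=-1297.41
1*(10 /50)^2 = 1 /25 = 0.04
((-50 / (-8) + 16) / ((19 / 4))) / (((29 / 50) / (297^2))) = 392530050 / 551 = 712395.74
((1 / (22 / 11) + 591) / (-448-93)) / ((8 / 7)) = -8281 / 8656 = -0.96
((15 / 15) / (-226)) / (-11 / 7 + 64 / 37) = -259 / 9266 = -0.03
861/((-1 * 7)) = -123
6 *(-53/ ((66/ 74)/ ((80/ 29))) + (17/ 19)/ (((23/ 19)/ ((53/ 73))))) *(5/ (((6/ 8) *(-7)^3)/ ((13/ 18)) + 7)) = 9751458340/ 694674497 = 14.04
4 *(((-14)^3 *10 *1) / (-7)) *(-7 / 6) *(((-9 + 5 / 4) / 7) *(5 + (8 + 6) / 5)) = 157976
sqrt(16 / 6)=2* sqrt(6) / 3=1.63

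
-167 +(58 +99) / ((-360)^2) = -21643043 / 129600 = -167.00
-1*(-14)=14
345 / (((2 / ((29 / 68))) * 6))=3335 / 272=12.26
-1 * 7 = -7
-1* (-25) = 25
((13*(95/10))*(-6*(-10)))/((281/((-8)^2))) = 474240/281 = 1687.69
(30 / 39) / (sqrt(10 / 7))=sqrt(70) / 13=0.64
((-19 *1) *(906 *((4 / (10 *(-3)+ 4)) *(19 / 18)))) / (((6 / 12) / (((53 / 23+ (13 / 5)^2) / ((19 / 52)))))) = 239251648 / 1725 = 138696.61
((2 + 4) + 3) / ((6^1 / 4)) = 6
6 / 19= 0.32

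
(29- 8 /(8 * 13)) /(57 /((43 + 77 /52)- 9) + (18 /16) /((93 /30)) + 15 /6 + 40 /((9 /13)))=86021280 /185131843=0.46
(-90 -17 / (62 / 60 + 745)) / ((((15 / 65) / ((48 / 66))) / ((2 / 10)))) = -13969280 / 246191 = -56.74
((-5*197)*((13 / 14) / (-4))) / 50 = 2561 / 560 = 4.57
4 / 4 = 1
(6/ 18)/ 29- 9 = -782/ 87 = -8.99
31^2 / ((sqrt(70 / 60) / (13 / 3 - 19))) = -42284 * sqrt(42) / 21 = -13049.13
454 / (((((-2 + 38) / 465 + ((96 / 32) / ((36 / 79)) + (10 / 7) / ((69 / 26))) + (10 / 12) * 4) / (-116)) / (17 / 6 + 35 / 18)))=-226047580640 / 9462087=-23889.82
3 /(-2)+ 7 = 11 /2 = 5.50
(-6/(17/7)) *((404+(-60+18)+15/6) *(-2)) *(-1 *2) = -61236/17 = -3602.12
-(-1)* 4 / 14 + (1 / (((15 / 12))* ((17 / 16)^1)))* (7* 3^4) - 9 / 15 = 253829 / 595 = 426.60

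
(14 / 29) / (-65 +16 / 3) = -42 / 5191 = -0.01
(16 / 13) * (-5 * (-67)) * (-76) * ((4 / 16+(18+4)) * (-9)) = 81573840 / 13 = 6274910.77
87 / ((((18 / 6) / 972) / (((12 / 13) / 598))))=169128 / 3887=43.51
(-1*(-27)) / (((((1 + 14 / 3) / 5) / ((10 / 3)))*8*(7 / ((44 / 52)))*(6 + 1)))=7425 / 43316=0.17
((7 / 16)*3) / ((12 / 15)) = 105 / 64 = 1.64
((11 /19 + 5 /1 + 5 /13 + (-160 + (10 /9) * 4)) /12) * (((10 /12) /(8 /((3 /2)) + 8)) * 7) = -2327801 /426816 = -5.45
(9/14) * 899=8091/14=577.93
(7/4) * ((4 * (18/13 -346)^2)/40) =20782.96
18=18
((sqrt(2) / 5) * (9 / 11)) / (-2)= -9 * sqrt(2) / 110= -0.12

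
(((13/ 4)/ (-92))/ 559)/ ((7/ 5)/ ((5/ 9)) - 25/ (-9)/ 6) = -675/ 31861624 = -0.00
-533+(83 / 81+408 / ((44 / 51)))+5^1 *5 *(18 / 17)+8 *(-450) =-55022926 / 15147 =-3632.60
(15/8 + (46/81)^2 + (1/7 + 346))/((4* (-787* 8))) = -127985825/9253004544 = -0.01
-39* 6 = -234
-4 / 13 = -0.31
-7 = -7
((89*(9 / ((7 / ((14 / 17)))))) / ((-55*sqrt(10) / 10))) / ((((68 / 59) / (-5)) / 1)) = 47259*sqrt(10) / 6358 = 23.51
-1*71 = -71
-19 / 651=-0.03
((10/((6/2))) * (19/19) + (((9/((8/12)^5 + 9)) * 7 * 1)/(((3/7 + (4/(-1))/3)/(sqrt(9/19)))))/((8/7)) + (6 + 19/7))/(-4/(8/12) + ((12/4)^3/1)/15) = -1265/441 + 229635 * sqrt(19)/915496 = -1.78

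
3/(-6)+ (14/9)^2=311/162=1.92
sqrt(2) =1.41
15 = 15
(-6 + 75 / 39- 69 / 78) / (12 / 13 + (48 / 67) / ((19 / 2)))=-54739 / 11016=-4.97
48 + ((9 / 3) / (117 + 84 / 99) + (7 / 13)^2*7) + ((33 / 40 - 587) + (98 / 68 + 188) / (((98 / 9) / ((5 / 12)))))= -23163774848467 / 43798540240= -528.87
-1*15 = -15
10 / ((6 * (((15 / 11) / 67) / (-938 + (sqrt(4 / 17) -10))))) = -232892 / 3 + 1474 * sqrt(17) / 153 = -77590.94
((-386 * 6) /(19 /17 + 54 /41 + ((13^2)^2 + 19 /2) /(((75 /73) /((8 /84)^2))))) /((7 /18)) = -2179240200 /93189059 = -23.39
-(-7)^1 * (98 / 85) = 686 / 85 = 8.07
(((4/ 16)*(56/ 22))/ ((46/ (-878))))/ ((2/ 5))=-15365/ 506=-30.37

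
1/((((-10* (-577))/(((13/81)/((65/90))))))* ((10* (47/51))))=17/4067850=0.00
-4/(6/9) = -6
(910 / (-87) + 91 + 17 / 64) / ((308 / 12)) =449927 / 142912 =3.15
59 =59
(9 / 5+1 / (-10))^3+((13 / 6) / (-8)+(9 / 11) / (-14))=2117681 / 462000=4.58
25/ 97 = 0.26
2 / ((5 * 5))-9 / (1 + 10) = -203 / 275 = -0.74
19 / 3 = 6.33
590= 590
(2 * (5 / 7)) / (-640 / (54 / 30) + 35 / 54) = -108 / 26831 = -0.00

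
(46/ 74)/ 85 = 23/ 3145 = 0.01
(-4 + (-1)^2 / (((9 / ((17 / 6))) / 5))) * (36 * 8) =-2096 / 3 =-698.67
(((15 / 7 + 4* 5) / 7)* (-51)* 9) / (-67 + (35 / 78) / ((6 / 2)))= 16647930 / 766507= 21.72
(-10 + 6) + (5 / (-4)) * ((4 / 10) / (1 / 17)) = -25 / 2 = -12.50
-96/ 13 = -7.38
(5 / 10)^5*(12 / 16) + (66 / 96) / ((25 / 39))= 3507 / 3200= 1.10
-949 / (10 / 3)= -2847 / 10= -284.70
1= 1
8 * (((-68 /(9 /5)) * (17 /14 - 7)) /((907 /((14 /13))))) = 24480 /11791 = 2.08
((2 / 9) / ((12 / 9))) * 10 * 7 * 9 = 105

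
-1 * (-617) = 617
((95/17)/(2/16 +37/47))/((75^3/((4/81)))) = 0.00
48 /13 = 3.69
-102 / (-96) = 17 / 16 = 1.06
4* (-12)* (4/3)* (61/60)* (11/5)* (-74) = 794464/75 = 10592.85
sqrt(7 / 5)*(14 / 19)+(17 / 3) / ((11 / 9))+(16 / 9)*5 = 14*sqrt(35) / 95+1339 / 99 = 14.40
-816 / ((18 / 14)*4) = -476 / 3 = -158.67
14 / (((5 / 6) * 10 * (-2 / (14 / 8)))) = -147 / 100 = -1.47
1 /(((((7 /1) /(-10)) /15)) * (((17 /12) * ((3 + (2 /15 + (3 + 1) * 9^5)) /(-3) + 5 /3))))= 10125 /52700816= 0.00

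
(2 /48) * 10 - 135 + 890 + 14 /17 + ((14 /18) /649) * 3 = 33374551 /44132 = 756.24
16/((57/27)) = 144/19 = 7.58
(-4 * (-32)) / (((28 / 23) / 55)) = 40480 / 7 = 5782.86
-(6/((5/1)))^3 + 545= 67909/125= 543.27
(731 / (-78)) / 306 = -43 / 1404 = -0.03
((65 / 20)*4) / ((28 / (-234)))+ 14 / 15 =-22619 / 210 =-107.71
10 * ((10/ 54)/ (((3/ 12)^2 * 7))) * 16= 12800/ 189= 67.72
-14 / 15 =-0.93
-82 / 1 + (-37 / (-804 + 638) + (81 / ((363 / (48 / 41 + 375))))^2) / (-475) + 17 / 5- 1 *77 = -330746609040543 / 1940618430850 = -170.43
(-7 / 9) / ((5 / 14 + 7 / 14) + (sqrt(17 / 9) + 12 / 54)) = 196 / 169 - 1029 * sqrt(17) / 2873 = -0.32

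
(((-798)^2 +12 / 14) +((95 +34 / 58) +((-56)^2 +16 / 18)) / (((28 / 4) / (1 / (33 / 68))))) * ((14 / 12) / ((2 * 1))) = 19225485805 / 51678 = 372024.57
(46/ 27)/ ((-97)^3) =-46/ 24642171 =-0.00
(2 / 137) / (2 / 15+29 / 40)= 240 / 14111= 0.02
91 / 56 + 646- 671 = -187 / 8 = -23.38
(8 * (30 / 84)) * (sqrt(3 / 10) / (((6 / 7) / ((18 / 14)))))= 3 * sqrt(30) / 7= 2.35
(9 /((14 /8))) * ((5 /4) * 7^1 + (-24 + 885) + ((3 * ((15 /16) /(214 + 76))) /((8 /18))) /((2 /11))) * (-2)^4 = 58121235 /812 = 71577.88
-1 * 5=-5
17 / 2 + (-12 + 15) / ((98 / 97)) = 562 / 49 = 11.47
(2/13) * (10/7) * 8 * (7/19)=160/247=0.65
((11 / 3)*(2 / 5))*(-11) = -242 / 15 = -16.13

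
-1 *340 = -340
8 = 8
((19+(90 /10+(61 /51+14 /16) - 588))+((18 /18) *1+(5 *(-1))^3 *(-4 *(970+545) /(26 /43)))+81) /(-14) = -6642265673 /74256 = -89450.90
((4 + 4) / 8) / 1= 1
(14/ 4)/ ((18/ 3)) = 7/ 12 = 0.58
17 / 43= 0.40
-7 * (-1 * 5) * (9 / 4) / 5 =63 / 4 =15.75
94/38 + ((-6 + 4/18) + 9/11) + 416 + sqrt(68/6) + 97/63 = sqrt(102)/3 + 1821671/4389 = 418.42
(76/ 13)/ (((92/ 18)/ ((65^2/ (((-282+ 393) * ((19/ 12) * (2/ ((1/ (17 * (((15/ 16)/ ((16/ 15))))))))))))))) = 13312/ 14467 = 0.92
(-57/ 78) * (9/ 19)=-9/ 26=-0.35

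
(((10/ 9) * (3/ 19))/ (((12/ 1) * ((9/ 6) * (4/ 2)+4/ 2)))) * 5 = 5/ 342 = 0.01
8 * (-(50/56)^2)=-6.38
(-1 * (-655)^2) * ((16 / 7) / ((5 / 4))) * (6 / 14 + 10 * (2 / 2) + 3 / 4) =-429711440 / 49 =-8769621.22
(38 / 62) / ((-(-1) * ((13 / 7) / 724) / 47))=4525724 / 403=11230.08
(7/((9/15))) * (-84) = -980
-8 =-8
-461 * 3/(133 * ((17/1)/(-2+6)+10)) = -0.73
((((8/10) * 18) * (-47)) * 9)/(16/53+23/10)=-3228336/1379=-2341.07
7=7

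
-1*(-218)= 218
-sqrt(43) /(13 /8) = -8*sqrt(43) /13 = -4.04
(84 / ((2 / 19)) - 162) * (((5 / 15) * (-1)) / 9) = -212 / 9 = -23.56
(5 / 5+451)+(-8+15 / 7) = 3123 / 7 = 446.14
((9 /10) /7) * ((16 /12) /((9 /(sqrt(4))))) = 4 /105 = 0.04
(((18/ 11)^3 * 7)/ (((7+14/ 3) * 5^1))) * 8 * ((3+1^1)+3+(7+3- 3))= 1959552/ 33275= 58.89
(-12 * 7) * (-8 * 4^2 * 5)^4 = -14092861440000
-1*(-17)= 17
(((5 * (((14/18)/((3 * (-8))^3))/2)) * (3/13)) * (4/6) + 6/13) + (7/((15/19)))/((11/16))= 1188336763/88957440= 13.36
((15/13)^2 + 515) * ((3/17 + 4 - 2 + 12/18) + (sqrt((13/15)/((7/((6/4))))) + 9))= 8726 * sqrt(910)/1183 + 52705040/8619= 6337.49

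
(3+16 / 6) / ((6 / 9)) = 17 / 2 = 8.50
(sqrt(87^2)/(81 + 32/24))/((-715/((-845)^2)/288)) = -63516960/209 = -303908.90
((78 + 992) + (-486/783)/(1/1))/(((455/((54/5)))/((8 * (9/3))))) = 40191552/65975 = 609.19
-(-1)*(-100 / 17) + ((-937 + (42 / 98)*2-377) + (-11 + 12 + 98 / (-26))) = -2044816 / 1547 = -1321.79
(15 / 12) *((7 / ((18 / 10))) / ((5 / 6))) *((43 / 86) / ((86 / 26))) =455 / 516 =0.88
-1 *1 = -1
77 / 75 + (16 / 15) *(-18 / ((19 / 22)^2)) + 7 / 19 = -659188 / 27075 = -24.35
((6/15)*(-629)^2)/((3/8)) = 6330256/15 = 422017.07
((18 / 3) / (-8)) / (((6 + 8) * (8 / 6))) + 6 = 5.96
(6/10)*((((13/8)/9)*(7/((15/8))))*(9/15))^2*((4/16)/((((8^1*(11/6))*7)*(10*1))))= 1183/49500000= 0.00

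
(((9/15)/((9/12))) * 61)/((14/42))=732/5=146.40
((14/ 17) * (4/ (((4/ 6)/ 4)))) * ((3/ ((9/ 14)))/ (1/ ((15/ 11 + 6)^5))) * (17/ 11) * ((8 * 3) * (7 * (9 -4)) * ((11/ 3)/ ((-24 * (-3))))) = 21261636436320/ 161051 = 132018034.26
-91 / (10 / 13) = -1183 / 10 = -118.30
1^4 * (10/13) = 10/13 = 0.77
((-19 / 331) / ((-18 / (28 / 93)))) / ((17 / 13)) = 0.00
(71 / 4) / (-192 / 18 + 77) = 213 / 796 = 0.27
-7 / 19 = -0.37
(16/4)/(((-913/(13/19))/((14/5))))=-728/86735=-0.01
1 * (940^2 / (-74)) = -441800 / 37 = -11940.54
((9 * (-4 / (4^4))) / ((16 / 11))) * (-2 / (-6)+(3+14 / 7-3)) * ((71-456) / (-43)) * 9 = -800415 / 44032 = -18.18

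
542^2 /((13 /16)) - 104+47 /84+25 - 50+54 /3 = 394698215 /1092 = 361445.25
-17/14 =-1.21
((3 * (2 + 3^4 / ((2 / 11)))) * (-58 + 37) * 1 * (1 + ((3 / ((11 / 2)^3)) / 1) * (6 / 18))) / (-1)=75499515 / 2662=28361.95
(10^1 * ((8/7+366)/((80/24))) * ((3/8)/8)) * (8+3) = 127215/224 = 567.92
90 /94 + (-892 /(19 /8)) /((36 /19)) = -83443 /423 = -197.26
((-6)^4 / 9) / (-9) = -16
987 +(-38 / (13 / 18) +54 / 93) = 934.97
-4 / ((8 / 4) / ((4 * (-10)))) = 80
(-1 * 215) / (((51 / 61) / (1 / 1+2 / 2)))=-514.31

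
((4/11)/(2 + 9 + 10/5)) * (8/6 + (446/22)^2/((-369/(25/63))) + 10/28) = 14047574/402242841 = 0.03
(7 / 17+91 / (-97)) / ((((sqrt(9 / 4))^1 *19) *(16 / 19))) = -0.02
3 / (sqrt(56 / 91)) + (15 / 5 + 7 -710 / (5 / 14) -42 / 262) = -259139 / 131 + 3* sqrt(26) / 4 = -1974.34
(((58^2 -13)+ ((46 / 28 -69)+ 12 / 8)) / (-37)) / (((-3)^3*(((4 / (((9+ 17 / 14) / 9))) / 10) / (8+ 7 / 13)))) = 316195 / 3969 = 79.67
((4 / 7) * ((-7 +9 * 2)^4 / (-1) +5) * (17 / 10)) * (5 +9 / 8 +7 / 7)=-3545571 / 35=-101302.03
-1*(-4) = 4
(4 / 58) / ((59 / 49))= 0.06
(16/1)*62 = 992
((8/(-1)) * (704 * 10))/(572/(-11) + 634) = -96.77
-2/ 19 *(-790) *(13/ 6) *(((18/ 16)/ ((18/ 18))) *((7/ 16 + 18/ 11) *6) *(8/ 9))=1874275/ 836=2241.96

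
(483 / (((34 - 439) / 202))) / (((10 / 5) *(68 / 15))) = -16261 / 612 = -26.57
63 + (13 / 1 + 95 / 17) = 1387 / 17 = 81.59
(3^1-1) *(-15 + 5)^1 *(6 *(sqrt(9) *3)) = -1080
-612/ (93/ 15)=-3060/ 31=-98.71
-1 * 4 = -4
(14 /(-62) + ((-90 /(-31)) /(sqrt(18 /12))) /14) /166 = -7 /5146 + 15 * sqrt(6) /36022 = -0.00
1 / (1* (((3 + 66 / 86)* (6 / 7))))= 301 / 972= 0.31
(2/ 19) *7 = 14/ 19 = 0.74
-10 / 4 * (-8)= 20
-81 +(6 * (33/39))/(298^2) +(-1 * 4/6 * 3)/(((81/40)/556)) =-29462189593/46755306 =-630.14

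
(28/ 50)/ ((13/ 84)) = 1176/ 325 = 3.62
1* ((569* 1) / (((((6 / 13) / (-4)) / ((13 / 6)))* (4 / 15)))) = -480805 / 12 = -40067.08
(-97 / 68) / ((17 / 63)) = -6111 / 1156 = -5.29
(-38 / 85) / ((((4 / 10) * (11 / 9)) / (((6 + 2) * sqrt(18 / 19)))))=-216 * sqrt(38) / 187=-7.12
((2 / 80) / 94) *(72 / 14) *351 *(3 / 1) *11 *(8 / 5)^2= 40.56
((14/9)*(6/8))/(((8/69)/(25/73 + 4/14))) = 6.32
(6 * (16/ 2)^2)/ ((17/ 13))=4992/ 17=293.65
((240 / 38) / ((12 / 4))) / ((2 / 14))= 280 / 19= 14.74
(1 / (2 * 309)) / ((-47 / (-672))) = 0.02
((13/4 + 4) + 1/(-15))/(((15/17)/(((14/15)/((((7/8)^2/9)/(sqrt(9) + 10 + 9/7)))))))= 937856/735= 1275.99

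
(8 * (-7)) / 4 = -14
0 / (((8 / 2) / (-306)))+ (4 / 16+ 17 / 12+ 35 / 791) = 580 / 339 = 1.71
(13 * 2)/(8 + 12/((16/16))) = 13/10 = 1.30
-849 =-849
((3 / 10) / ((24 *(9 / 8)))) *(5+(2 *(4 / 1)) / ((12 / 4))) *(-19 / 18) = -437 / 4860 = -0.09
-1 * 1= -1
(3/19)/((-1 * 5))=-3/95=-0.03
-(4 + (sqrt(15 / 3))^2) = -9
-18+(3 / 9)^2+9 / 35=-5554 / 315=-17.63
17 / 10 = 1.70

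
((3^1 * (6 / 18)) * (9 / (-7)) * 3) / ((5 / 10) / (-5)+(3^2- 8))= -30 / 7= -4.29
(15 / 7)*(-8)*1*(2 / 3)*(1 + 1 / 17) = -1440 / 119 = -12.10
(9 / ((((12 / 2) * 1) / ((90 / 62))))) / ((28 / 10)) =675 / 868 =0.78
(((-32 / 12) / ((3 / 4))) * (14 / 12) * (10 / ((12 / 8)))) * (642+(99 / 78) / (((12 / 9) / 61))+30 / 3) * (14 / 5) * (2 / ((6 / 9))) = -57896048 / 351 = -164946.01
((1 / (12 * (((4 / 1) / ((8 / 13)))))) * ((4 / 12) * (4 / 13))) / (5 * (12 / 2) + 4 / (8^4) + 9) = 2048 / 60744177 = 0.00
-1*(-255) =255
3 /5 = 0.60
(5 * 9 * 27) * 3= 3645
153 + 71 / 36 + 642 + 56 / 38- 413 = 263645 / 684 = 385.45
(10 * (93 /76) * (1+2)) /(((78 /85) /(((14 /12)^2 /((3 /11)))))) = 7101325 /35568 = 199.65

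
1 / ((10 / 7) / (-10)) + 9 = 2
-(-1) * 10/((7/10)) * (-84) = -1200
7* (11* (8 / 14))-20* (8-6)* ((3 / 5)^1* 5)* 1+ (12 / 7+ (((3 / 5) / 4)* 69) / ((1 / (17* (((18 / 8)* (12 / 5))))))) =613091 / 700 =875.84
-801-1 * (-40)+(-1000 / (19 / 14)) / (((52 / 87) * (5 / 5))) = -492467 / 247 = -1993.79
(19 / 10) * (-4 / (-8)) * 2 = 19 / 10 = 1.90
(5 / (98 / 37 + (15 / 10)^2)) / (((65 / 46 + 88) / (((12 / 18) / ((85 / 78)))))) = 354016 / 50692725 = 0.01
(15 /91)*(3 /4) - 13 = -4687 /364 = -12.88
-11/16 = -0.69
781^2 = 609961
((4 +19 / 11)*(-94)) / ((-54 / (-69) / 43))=-325381 / 11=-29580.09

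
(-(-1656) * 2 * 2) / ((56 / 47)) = 38916 / 7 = 5559.43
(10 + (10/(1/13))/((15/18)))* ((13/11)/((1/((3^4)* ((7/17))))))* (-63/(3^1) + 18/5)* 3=-319355946/935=-341557.16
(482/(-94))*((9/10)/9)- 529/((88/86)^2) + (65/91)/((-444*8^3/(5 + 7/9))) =-51489007254323/101809128960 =-505.74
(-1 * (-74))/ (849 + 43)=37/ 446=0.08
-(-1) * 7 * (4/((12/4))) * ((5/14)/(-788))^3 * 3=-125/47951779456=-0.00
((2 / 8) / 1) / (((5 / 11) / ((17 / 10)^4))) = 918731 / 200000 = 4.59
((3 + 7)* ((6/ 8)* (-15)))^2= 50625/ 4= 12656.25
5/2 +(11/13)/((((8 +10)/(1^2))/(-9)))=27/13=2.08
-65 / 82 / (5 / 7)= -91 / 82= -1.11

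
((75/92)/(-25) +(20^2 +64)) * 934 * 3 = 59801685/46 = 1300036.63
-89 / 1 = -89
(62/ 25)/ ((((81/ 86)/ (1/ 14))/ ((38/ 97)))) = 101308/ 1374975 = 0.07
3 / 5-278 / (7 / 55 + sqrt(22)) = 734653 / 332505-840950*sqrt(22) / 66501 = -57.10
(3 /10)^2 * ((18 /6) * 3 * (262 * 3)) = 31833 /50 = 636.66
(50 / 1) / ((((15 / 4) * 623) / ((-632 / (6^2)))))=-6320 / 16821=-0.38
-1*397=-397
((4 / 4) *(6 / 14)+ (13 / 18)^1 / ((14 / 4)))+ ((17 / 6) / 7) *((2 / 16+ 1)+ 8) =4.33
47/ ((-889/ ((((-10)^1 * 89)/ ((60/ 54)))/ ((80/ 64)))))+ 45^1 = 350613/ 4445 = 78.88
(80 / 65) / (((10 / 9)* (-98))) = -36 / 3185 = -0.01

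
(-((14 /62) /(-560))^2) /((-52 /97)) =97 /319820800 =0.00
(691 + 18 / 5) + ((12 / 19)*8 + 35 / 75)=199534 / 285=700.12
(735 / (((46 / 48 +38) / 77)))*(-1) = -24696 / 17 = -1452.71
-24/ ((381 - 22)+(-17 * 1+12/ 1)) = -4/ 59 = -0.07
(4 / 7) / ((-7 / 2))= -8 / 49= -0.16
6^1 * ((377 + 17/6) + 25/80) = 18247/8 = 2280.88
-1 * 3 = -3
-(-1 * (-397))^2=-157609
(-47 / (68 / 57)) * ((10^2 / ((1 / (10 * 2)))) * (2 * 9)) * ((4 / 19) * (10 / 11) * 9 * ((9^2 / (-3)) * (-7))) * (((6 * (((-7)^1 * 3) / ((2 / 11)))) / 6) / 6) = 151099830000 / 17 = 8888225294.12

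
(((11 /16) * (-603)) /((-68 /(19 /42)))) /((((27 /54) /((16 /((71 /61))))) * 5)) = 2562549 /168980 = 15.16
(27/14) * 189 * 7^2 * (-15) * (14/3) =-1250235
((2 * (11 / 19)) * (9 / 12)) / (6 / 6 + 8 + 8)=33 / 646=0.05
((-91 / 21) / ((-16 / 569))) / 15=10.27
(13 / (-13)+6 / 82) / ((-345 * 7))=0.00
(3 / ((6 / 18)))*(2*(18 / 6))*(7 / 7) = 54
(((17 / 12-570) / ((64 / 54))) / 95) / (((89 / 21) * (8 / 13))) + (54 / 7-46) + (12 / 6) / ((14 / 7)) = -2377065897 / 60605440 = -39.22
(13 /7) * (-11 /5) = -4.09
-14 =-14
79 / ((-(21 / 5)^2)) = -1975 / 441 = -4.48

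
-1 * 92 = -92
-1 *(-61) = 61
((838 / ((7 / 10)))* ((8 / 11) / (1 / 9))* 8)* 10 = 626867.53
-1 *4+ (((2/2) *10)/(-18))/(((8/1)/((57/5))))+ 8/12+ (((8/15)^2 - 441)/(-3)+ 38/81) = 2320639/16200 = 143.25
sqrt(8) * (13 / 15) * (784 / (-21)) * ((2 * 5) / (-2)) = 2912 * sqrt(2) / 9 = 457.58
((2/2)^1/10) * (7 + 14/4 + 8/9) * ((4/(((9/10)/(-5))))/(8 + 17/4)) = -8200/3969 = -2.07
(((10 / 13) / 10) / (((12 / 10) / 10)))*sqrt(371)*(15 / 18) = 125*sqrt(371) / 234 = 10.29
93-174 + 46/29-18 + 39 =-1694/29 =-58.41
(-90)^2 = 8100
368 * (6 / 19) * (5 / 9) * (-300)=-368000 / 19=-19368.42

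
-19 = -19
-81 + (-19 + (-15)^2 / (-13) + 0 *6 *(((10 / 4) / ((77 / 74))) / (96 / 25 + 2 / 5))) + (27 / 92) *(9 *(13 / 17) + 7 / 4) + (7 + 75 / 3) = -82.77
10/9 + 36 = 334/9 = 37.11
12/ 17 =0.71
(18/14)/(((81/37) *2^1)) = 37/126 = 0.29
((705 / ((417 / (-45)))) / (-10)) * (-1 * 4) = -4230 / 139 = -30.43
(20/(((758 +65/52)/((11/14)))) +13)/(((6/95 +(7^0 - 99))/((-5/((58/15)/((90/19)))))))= 4671118125/5736018344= 0.81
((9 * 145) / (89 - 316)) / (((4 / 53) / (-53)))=3665745 / 908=4037.16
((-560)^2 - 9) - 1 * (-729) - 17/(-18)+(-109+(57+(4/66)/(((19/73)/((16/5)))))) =5911412861/18810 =314269.69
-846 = -846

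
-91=-91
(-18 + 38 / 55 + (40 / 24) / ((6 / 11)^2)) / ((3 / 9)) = -69541 / 1980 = -35.12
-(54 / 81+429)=-1289 / 3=-429.67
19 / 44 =0.43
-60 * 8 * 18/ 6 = -1440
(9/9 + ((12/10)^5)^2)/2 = 70231801/19531250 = 3.60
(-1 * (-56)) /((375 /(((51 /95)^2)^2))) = 126283752 /10181328125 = 0.01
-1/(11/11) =-1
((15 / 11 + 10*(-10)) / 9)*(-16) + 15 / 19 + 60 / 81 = 176.88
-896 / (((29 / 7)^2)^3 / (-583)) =61456072832 / 594823321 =103.32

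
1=1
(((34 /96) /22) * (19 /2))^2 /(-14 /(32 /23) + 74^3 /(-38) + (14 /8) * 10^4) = 1982251 /578518338816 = 0.00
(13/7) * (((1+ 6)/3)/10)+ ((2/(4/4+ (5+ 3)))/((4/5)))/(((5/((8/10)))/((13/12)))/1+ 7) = 6799/14940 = 0.46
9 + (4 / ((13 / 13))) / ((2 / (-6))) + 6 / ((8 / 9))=15 / 4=3.75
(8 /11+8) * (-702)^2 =47309184 /11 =4300834.91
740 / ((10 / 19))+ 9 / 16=22505 / 16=1406.56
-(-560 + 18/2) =551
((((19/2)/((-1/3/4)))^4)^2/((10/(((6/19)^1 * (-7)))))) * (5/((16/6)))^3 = -83132015898032325/2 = -41566007949016162.50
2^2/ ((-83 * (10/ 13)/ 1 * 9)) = -26/ 3735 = -0.01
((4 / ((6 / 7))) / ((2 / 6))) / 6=7 / 3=2.33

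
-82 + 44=-38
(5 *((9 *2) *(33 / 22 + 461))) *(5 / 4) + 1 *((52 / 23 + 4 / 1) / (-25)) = 119671299 / 2300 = 52031.00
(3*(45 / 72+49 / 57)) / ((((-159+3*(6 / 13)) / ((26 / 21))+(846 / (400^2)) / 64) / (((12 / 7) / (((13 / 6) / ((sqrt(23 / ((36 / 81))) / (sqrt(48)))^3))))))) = -2024230000*sqrt(69) / 542611274527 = -0.03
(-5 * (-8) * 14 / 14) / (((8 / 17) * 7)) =85 / 7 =12.14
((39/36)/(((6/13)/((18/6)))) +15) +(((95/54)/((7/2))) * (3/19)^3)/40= 668393/30324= 22.04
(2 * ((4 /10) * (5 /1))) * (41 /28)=41 /7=5.86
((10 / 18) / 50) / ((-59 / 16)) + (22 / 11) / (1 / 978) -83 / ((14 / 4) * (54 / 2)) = 109007642 / 55755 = 1955.12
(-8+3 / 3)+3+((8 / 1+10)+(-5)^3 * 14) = -1736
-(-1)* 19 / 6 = 19 / 6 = 3.17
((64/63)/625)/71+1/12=932131/11182500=0.08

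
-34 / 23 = -1.48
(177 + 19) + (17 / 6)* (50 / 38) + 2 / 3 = 7615 / 38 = 200.39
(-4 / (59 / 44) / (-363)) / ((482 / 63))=0.00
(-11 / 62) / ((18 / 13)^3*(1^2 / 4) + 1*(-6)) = 24167 / 726888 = 0.03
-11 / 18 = -0.61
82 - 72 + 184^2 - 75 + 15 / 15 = 33792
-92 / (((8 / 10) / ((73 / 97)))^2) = -3064175 / 37636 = -81.42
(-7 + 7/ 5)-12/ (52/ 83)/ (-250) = -17951/ 3250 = -5.52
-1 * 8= -8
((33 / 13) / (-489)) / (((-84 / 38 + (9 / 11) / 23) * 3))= 52877 / 66462435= 0.00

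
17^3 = 4913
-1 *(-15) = 15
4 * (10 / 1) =40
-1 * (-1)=1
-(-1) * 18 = 18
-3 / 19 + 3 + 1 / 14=775 / 266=2.91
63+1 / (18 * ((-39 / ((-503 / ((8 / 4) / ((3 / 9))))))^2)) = 62346313 / 985608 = 63.26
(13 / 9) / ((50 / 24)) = 52 / 75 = 0.69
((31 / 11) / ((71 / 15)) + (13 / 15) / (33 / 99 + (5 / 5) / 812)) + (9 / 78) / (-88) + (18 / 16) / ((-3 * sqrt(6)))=2108067113 / 661975600 - sqrt(6) / 16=3.03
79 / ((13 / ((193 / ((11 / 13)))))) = 15247 / 11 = 1386.09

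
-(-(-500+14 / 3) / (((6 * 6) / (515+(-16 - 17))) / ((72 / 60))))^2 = -63335423.15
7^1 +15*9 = 142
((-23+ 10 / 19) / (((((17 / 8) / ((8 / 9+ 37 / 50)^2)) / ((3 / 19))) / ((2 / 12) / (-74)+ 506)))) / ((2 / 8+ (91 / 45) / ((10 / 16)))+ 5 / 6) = -103085450650378 / 198588870675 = -519.09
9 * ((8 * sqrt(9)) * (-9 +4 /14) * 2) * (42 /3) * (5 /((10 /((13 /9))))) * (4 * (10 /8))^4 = -23790000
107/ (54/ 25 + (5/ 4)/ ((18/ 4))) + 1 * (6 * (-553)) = -3591696/ 1097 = -3274.11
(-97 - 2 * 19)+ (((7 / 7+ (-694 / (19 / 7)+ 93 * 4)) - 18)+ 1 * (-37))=-1381 / 19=-72.68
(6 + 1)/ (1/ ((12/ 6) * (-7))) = -98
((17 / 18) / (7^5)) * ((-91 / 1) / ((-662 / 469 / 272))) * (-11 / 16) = -2768909 / 4087188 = -0.68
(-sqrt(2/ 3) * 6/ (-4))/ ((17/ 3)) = 3 * sqrt(6)/ 34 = 0.22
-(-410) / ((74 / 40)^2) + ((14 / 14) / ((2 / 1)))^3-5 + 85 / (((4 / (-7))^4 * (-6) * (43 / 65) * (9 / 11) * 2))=-12726174703 / 1627554816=-7.82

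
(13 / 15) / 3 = 13 / 45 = 0.29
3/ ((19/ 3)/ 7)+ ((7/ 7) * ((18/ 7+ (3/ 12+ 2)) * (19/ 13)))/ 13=346851/ 89908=3.86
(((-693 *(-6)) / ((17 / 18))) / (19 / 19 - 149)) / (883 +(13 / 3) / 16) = -898128 / 26667713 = -0.03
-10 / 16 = -5 / 8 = -0.62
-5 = -5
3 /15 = 1 /5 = 0.20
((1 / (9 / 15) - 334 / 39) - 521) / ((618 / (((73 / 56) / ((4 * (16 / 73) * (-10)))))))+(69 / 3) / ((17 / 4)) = 20334042811 / 3671216640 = 5.54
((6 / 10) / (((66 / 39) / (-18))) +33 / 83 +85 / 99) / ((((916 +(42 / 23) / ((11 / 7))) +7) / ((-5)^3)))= 0.69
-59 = -59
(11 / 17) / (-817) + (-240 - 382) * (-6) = 51833737 / 13889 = 3732.00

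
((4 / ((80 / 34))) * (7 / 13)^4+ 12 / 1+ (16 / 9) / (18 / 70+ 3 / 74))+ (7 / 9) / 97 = 3483946298341 / 192239235630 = 18.12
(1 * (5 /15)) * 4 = 4 /3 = 1.33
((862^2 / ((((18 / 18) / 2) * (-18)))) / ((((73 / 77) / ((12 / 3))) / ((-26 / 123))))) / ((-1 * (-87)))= 5950296352 / 7030557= 846.35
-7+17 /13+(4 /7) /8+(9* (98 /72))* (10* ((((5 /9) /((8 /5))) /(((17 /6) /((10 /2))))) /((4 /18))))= 8221497 /24752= 332.15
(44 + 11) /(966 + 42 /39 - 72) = 715 /11636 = 0.06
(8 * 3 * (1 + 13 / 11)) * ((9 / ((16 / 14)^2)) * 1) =3969 / 11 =360.82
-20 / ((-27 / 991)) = 19820 / 27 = 734.07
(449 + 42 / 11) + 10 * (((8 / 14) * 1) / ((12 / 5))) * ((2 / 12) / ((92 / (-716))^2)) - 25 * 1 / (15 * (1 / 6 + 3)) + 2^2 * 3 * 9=4070039252 / 6965343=584.33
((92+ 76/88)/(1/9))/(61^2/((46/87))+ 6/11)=15663/131899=0.12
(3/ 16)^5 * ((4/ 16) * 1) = 243/ 4194304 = 0.00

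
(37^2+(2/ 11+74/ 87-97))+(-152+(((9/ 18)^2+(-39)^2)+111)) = 10539565/ 3828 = 2753.28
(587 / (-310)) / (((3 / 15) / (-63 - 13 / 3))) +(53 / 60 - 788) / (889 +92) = 1161746903 / 1824660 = 636.69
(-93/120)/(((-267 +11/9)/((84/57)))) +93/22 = 21154803/4999280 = 4.23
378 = 378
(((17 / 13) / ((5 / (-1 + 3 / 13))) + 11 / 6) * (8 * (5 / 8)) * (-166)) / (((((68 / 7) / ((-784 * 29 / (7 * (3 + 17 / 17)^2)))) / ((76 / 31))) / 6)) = 37087176350 / 89063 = 416415.08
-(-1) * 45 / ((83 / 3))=135 / 83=1.63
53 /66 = 0.80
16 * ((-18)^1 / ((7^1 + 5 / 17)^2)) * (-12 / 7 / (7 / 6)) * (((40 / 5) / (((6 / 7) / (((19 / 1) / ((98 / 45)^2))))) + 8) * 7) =5831275536 / 2307361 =2527.25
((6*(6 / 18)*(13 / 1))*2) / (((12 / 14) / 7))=1274 / 3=424.67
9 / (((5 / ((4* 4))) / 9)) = 1296 / 5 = 259.20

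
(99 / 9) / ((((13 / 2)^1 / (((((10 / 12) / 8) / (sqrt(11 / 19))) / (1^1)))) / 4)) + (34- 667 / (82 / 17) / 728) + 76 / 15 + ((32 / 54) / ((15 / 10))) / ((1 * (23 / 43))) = 5 * sqrt(209) / 78 + 22028818271 / 556068240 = 40.54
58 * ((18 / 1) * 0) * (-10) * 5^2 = 0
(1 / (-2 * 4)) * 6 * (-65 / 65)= 0.75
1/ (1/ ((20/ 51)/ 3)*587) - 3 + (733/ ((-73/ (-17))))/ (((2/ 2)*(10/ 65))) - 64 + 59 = 14443856995/ 13112406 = 1101.54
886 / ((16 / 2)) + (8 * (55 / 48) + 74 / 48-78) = 1043 / 24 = 43.46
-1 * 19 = -19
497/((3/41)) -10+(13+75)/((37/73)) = 772111/111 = 6955.95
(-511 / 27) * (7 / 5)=-3577 / 135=-26.50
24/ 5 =4.80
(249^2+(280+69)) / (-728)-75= -58475 / 364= -160.65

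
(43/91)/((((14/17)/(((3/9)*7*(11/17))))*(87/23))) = 10879/47502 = 0.23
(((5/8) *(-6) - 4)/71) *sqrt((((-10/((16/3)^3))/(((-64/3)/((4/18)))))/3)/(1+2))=-31 *sqrt(5)/72704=-0.00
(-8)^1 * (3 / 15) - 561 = -2813 / 5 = -562.60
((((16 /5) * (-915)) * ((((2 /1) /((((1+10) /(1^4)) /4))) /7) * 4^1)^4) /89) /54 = -511705088 /28157585841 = -0.02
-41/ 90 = -0.46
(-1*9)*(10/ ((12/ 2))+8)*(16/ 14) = -696/ 7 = -99.43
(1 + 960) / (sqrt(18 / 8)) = 640.67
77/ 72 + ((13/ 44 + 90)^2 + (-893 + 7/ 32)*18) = -68961787/ 8712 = -7915.72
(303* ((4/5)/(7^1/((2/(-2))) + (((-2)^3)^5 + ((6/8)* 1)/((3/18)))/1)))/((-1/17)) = 13736/109235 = 0.13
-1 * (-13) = 13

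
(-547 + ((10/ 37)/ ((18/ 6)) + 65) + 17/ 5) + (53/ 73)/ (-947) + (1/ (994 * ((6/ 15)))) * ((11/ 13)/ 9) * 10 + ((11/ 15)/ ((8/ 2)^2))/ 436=-2482462407732359813/ 5187920232680640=-478.51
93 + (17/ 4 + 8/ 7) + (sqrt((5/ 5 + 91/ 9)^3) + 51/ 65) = 6693581/ 49140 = 136.21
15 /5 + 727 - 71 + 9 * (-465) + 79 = -3447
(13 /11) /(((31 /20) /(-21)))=-5460 /341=-16.01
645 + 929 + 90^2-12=9662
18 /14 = 9 /7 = 1.29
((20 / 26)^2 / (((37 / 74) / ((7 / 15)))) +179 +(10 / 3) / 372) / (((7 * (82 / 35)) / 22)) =931314065 / 3866382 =240.87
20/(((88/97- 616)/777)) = -125615/4972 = -25.26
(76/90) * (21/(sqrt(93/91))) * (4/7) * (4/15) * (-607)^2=224016992 * sqrt(8463)/20925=984867.18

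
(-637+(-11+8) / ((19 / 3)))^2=146700544 / 361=406372.70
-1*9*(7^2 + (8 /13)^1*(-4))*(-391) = 2128995 /13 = 163768.85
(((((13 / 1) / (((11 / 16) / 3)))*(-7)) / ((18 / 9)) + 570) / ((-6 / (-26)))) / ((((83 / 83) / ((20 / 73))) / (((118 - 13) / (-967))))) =-37182600 / 776501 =-47.88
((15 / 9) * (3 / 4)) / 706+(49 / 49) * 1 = 2829 / 2824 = 1.00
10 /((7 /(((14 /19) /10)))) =2 /19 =0.11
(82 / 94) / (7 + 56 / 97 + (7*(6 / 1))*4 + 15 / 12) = 15908 / 3224623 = 0.00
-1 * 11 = -11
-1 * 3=-3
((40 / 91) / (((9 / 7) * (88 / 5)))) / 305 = 5 / 78507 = 0.00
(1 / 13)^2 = 1 / 169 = 0.01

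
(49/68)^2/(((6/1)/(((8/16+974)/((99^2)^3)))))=4679549/52240850529962688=0.00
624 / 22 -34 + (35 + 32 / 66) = 985 / 33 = 29.85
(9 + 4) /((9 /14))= 182 /9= 20.22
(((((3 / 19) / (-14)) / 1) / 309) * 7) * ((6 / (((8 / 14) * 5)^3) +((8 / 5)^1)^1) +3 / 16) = -8179 / 15656000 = -0.00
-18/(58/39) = -351/29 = -12.10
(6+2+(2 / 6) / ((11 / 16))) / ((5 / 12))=224 / 11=20.36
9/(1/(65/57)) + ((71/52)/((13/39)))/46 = 470487/45448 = 10.35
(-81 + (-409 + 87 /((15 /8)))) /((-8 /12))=3327 /5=665.40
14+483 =497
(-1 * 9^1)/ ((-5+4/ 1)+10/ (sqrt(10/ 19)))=-sqrt(190)/ 21 -1/ 21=-0.70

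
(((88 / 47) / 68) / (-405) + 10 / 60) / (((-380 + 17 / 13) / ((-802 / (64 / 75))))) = 2810354365 / 6797048256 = 0.41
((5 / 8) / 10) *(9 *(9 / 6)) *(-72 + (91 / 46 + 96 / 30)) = -414963 / 7360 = -56.38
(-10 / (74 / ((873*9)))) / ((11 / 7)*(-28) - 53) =405 / 37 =10.95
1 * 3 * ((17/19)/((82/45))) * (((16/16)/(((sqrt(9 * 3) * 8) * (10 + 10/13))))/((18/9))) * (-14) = -663 * sqrt(3)/49856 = -0.02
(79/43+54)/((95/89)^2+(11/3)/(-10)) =570549630/7895617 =72.26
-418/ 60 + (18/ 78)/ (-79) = -214733/ 30810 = -6.97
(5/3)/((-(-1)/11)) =55/3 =18.33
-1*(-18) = 18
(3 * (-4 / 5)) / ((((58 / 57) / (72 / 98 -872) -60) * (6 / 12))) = 29201328 / 365023705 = 0.08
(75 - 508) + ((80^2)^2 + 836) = 40960403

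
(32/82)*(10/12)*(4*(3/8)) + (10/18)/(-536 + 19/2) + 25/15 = 2.15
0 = 0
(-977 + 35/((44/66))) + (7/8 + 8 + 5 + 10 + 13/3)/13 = -287767/312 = -922.33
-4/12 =-1/3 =-0.33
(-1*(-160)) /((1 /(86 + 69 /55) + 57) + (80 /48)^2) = 6910560 /2582357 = 2.68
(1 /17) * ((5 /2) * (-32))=-80 /17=-4.71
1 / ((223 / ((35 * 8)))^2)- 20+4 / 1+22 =376774 / 49729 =7.58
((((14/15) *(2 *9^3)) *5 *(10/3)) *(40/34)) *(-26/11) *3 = -35380800/187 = -189202.14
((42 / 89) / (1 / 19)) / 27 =266 / 801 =0.33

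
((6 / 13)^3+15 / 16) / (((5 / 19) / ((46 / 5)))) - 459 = -185772993 / 439400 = -422.79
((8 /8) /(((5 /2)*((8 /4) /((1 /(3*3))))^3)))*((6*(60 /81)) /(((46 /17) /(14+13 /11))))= 2839 /1659933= 0.00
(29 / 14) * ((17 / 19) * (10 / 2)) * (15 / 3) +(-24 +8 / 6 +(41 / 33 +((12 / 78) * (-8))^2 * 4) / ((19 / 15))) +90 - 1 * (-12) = 194977507 / 1483482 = 131.43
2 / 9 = 0.22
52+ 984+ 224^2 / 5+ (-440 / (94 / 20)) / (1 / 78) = 885732 / 235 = 3769.07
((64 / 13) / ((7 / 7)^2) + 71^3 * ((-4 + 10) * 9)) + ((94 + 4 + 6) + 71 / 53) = 13316512637 / 689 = 19327304.26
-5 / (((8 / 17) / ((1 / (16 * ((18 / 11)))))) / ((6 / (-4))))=935 / 1536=0.61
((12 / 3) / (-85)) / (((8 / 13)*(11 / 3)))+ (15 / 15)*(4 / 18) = 3389 / 16830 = 0.20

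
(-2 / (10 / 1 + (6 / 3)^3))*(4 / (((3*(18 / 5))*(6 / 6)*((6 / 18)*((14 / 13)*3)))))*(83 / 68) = -5395 / 115668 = -0.05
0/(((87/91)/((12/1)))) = 0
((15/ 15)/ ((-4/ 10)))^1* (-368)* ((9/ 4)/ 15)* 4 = 552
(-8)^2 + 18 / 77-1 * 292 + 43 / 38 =-663133 / 2926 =-226.63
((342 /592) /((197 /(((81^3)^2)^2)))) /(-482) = -13640061766145199186634731 /28106384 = -485301195847363331.64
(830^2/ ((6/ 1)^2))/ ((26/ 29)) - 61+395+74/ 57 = 96386711/ 4446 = 21679.42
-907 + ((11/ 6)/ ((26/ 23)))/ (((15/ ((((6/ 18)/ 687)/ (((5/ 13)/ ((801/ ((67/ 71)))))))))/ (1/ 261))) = -3268890526193/ 3604070700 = -907.00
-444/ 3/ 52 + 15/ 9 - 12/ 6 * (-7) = 500/ 39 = 12.82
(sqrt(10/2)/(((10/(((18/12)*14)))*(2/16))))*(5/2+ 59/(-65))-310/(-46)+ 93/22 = 5549/506+ 8694*sqrt(5)/325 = 70.78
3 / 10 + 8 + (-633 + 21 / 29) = -180953 / 290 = -623.98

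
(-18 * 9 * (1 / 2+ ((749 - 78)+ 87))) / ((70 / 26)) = -1597401 / 35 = -45640.03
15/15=1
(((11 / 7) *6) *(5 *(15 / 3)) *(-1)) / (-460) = 165 / 322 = 0.51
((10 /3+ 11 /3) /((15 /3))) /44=7 /220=0.03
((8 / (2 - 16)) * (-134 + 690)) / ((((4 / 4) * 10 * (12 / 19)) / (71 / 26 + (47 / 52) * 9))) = -298433 / 546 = -546.58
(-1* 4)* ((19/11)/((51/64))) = -4864/561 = -8.67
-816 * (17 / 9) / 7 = -4624 / 21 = -220.19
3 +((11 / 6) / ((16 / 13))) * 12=167 / 8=20.88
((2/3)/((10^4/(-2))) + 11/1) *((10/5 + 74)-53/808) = 1012345229/1212000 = 835.27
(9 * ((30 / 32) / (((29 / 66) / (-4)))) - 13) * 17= -1526.78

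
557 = 557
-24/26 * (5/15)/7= -4/91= -0.04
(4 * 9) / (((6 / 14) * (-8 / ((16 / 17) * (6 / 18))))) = -56 / 17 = -3.29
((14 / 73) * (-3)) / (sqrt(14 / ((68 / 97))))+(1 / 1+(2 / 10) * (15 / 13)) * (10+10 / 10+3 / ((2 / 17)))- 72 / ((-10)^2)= 14366 / 325- 6 * sqrt(23086) / 7081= 44.07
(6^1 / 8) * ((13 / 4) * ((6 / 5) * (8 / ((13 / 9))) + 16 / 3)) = 29.20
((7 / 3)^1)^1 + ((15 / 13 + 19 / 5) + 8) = 2981 / 195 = 15.29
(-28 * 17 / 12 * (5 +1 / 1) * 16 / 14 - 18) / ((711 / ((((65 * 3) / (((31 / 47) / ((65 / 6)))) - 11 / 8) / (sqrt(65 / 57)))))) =-7674937 * sqrt(3705) / 382044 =-1222.80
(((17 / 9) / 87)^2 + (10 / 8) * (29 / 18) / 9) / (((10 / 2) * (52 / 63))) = 7698719 / 141691680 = 0.05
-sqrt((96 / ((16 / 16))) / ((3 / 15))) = -4 * sqrt(30) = -21.91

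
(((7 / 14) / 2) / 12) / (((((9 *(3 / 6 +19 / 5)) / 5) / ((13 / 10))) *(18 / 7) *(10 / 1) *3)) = 91 / 2006208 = 0.00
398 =398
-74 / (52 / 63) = -2331 / 26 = -89.65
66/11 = 6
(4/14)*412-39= 551/7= 78.71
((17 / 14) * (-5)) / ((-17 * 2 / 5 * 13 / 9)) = 225 / 364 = 0.62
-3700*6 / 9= -7400 / 3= -2466.67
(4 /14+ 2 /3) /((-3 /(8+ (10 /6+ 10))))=-1180 /189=-6.24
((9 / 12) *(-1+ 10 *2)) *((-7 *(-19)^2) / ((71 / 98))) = -7057911 / 142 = -49703.60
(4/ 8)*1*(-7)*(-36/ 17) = 126/ 17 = 7.41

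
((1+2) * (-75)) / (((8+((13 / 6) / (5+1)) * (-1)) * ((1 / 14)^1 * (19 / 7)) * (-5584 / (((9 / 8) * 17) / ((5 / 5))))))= 607257 / 1167056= 0.52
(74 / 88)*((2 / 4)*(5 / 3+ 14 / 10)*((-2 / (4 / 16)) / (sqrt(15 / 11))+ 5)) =851 / 132 - 1702*sqrt(165) / 2475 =-2.39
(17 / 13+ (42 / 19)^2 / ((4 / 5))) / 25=34802 / 117325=0.30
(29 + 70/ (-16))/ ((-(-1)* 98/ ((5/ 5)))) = 197/ 784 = 0.25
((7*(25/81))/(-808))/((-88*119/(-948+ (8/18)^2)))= -28225/116628336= -0.00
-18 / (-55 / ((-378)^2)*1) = 2571912 / 55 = 46762.04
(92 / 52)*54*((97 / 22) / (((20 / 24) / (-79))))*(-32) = 913674816 / 715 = 1277866.88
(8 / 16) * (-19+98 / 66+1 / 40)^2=533009569 / 3484800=152.95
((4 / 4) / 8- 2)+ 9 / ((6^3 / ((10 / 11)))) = -485 / 264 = -1.84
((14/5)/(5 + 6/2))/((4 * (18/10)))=7/144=0.05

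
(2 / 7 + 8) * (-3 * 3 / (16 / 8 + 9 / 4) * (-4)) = 8352 / 119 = 70.18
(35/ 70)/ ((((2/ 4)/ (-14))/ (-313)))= 4382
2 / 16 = 1 / 8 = 0.12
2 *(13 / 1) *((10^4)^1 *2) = 520000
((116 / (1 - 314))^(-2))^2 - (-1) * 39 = 16659418465 / 181063936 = 92.01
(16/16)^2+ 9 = 10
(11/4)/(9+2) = 1/4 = 0.25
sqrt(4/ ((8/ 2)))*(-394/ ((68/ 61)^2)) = -733037/ 2312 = -317.06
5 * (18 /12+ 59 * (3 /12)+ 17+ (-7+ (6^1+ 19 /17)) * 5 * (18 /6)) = 11905 /68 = 175.07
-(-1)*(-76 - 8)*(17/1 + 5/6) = -1498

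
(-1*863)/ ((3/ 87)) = -25027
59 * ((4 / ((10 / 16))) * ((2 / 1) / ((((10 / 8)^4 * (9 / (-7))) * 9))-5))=-484666592 / 253125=-1914.73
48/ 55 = 0.87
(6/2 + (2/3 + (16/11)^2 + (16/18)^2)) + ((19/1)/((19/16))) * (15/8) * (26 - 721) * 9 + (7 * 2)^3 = -184899.43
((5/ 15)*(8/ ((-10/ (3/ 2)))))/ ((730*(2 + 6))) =-1/ 14600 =-0.00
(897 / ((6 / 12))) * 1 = 1794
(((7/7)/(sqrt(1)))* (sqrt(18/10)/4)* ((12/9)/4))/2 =sqrt(5)/40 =0.06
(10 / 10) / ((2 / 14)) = 7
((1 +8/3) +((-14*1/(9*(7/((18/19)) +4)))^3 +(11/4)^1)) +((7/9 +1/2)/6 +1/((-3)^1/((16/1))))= 300936671/232608375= 1.29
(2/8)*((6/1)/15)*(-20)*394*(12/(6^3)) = -394/9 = -43.78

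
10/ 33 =0.30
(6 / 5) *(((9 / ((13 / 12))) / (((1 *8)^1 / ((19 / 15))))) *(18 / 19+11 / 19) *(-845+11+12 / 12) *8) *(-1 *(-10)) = -10435824 / 65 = -160551.14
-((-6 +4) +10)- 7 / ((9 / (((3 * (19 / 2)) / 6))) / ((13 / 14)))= -823 / 72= -11.43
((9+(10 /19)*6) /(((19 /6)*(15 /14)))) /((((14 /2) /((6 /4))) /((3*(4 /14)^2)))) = 2376 /12635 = 0.19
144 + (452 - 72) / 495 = 14332 / 99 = 144.77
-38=-38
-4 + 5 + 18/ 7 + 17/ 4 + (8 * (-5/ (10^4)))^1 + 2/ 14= 27861/ 3500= 7.96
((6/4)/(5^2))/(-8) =-3/400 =-0.01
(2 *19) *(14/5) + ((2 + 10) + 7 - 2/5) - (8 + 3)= 114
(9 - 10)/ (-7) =1/ 7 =0.14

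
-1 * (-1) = 1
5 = 5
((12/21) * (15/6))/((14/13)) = 65/49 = 1.33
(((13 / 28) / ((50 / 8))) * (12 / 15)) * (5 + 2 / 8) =39 / 125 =0.31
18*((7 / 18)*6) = 42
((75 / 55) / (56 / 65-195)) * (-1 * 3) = 2925 / 138809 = 0.02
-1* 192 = -192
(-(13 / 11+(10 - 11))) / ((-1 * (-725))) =-2 / 7975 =-0.00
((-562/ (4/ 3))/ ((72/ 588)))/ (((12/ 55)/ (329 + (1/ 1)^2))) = -5206403.12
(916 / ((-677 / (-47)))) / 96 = 10763 / 16248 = 0.66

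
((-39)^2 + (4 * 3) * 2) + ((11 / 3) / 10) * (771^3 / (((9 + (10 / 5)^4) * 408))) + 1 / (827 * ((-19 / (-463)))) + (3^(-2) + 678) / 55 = 953748693989203 / 52889958000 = 18032.70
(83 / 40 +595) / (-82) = -23883 / 3280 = -7.28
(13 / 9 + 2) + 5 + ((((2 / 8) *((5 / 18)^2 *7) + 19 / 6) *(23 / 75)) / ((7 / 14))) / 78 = 32109617 / 3790800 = 8.47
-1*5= -5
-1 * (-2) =2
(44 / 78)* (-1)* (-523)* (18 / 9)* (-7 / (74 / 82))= -4576.88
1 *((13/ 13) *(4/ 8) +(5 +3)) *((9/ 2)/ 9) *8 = 34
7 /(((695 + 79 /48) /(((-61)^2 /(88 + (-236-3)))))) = -178608 /721327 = -0.25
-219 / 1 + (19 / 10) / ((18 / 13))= -39173 / 180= -217.63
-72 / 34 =-36 / 17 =-2.12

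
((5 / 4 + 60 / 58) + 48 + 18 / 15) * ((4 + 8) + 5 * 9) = 1702077 / 580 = 2934.62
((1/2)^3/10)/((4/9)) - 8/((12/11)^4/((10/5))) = -292091/25920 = -11.27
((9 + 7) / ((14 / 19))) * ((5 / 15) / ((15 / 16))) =2432 / 315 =7.72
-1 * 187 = -187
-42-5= -47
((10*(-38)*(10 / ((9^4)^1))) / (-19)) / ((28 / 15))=250 / 15309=0.02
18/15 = 6/5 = 1.20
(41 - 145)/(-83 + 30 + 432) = -0.27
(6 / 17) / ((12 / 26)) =13 / 17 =0.76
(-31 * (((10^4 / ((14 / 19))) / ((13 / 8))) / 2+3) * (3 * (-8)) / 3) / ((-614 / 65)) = -235769260 / 2149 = -109711.15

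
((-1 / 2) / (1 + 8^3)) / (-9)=1 / 9234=0.00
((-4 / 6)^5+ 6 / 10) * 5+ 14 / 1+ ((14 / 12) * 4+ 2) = 23.01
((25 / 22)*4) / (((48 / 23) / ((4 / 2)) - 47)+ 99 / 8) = -9200 / 67969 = -0.14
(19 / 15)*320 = 1216 / 3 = 405.33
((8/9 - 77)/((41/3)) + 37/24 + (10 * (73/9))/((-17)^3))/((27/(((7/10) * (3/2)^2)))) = -410550679/1740381120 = -0.24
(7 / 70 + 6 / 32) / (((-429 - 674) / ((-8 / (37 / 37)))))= 23 / 11030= 0.00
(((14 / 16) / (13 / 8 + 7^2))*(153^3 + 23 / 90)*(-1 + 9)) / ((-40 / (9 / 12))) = -2256393671 / 243000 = -9285.57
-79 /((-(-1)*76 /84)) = -1659 /19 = -87.32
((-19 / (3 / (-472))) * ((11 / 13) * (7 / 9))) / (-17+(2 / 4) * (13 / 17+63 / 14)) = -46956448 / 342927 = -136.93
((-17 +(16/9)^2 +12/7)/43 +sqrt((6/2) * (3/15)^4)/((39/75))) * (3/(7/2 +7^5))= -13750/273237867 +2 * sqrt(3)/145691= -0.00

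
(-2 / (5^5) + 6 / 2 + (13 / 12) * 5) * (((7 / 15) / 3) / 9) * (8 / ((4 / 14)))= 15464449 / 3796875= 4.07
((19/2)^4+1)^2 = 66358334.25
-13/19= -0.68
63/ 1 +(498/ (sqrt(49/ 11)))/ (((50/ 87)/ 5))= 63 +21663 * sqrt(11)/ 35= 2115.80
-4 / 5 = -0.80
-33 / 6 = -11 / 2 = -5.50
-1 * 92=-92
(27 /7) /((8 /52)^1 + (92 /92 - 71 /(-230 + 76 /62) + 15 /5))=2489292 /2881067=0.86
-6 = -6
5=5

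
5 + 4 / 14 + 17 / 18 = 785 / 126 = 6.23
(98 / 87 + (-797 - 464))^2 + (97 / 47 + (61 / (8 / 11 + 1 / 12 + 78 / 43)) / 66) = 8411816067328978 / 5299503471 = 1587283.81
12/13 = 0.92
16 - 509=-493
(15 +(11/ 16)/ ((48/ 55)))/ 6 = 12125/ 4608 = 2.63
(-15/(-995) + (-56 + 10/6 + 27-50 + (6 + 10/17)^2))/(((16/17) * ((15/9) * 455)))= -450091/9472400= -0.05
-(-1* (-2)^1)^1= -2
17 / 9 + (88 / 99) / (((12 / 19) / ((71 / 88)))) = 3.02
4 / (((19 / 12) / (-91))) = -4368 / 19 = -229.89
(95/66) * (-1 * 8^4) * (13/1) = -2529280/33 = -76644.85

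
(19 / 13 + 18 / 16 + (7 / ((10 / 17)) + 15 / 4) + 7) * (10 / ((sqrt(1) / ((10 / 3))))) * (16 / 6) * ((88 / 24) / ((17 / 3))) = 2887060 / 1989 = 1451.51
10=10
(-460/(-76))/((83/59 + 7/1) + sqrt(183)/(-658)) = 263407270 *sqrt(183)/2023793253619 + 1457079727040/2023793253619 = 0.72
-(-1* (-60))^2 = -3600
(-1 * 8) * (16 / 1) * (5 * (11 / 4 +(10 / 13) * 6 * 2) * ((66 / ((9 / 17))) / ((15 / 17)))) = -126753088 / 117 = -1083359.73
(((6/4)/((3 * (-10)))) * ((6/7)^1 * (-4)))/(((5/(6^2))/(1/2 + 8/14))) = 324/245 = 1.32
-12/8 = -3/2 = -1.50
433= 433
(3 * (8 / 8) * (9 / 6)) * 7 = 31.50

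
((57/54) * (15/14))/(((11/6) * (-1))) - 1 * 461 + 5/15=-213113/462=-461.28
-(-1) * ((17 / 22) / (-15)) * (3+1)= -0.21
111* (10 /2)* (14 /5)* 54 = 83916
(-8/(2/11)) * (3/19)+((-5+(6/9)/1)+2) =-529/57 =-9.28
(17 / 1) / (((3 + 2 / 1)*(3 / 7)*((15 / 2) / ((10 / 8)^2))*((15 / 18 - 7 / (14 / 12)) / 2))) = -119 / 186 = -0.64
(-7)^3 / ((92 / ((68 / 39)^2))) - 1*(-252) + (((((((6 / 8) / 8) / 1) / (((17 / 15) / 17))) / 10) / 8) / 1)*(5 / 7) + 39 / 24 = 30379756699 / 125379072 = 242.30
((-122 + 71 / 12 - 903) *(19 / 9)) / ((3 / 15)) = -1161755 / 108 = -10756.99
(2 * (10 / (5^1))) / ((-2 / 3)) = -6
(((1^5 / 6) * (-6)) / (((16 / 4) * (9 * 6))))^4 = 1 / 2176782336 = 0.00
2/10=1/5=0.20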